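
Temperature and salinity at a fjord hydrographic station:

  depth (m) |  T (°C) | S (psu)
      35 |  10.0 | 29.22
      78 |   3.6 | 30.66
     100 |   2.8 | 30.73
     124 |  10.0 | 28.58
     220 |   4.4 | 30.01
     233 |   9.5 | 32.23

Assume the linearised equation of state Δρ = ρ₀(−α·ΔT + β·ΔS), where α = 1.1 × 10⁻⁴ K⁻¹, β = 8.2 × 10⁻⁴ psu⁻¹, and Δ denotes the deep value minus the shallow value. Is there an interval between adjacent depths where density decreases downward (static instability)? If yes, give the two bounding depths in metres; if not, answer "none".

100–124 m

Evaluate Δρ/ρ₀ = −αΔT + βΔS across each adjacent pair:
  35–78 m: −αΔT+βΔS = −(1.1 × 10⁻⁴)(-6.4)+(8.2 × 10⁻⁴)(+1.44) = 1.9 × 10⁻³ → stable
  78–100 m: −αΔT+βΔS = −(1.1 × 10⁻⁴)(-0.8)+(8.2 × 10⁻⁴)(+0.07) = 1.5 × 10⁻⁴ → stable
  100–124 m: −αΔT+βΔS = −(1.1 × 10⁻⁴)(+7.2)+(8.2 × 10⁻⁴)(-2.15) = -2.6 × 10⁻³ → UNSTABLE
  124–220 m: −αΔT+βΔS = −(1.1 × 10⁻⁴)(-5.6)+(8.2 × 10⁻⁴)(+1.43) = 1.8 × 10⁻³ → stable
  220–233 m: −αΔT+βΔS = −(1.1 × 10⁻⁴)(+5.1)+(8.2 × 10⁻⁴)(+2.22) = 1.3 × 10⁻³ → stable
The 100–124 m interval has Δρ < 0: lighter water underlies denser water.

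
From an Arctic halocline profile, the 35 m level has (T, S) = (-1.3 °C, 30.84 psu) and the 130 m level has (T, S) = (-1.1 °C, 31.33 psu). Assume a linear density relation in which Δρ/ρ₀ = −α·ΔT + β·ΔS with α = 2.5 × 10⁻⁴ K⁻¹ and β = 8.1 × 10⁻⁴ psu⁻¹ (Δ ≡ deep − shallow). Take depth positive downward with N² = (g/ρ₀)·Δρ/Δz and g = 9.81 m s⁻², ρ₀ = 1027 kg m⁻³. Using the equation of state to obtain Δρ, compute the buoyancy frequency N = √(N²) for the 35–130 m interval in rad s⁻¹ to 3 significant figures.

5.99 × 10⁻³ rad s⁻¹

ΔT = +0.2 K, ΔS = +0.49 psu (deep − shallow).
Δρ/ρ₀ = −αΔT + βΔS = -5.00 × 10⁻⁵ + 3.969 × 10⁻⁴ = 3.469 × 10⁻⁴, so Δρ ≈ 0.3563 kg m⁻³.
N² = (g/ρ₀)·Δρ/Δz = g·(Δρ/ρ₀)/Δz = 9.81 × 3.469 × 10⁻⁴ / 95 = 3.5822 × 10⁻⁵ s⁻².
N = √(3.5822 × 10⁻⁵) = 5.9851 × 10⁻³ rad s⁻¹ ≈ 5.99 × 10⁻³ rad s⁻¹.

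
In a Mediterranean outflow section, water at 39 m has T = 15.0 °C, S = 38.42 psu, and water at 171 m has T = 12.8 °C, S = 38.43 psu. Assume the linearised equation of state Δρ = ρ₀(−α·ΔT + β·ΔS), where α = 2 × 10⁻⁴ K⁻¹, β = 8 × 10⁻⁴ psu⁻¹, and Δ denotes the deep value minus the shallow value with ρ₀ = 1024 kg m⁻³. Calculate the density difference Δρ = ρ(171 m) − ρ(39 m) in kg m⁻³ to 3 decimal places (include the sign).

+0.459 kg m⁻³

ΔT = -2.2 K, ΔS = +0.01 psu (deep − shallow).
Δρ/ρ₀ = −(2 × 10⁻⁴)(-2.2) + (8 × 10⁻⁴)(+0.01) = 4.48 × 10⁻⁴.
Δρ = 1024 × (4.48 × 10⁻⁴) = +0.459 kg m⁻³.
Positive Δρ: denser below, stable.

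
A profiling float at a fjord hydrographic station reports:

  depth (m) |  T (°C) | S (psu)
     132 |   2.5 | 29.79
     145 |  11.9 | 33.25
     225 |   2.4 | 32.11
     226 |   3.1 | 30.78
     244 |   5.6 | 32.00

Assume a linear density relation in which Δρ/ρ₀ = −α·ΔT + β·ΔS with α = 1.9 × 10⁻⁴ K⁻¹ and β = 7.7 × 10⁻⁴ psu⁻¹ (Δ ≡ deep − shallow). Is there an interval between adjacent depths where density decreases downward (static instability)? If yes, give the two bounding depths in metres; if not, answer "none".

Evaluate Δρ/ρ₀ = −αΔT + βΔS across each adjacent pair:
  132–145 m: −αΔT+βΔS = −(1.9 × 10⁻⁴)(+9.4)+(7.7 × 10⁻⁴)(+3.46) = 8.8 × 10⁻⁴ → stable
  145–225 m: −αΔT+βΔS = −(1.9 × 10⁻⁴)(-9.5)+(7.7 × 10⁻⁴)(-1.14) = 9.3 × 10⁻⁴ → stable
  225–226 m: −αΔT+βΔS = −(1.9 × 10⁻⁴)(+0.7)+(7.7 × 10⁻⁴)(-1.33) = -1.2 × 10⁻³ → UNSTABLE
  226–244 m: −αΔT+βΔS = −(1.9 × 10⁻⁴)(+2.5)+(7.7 × 10⁻⁴)(+1.22) = 4.6 × 10⁻⁴ → stable
The 225–226 m interval has Δρ < 0: lighter water underlies denser water.

225–226 m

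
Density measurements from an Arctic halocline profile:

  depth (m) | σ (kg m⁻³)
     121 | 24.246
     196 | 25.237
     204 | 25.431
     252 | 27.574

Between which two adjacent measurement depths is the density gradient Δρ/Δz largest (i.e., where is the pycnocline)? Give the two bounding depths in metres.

Compute the density gradient over each adjacent pair:
  121–196 m: Δρ/Δz = 0.991/75 = 0.013 kg m⁻⁴
  196–204 m: Δρ/Δz = 0.194/8 = 0.024 kg m⁻⁴
  204–252 m: Δρ/Δz = 2.143/48 = 0.045 kg m⁻⁴
The largest gradient is in the 204–252 m interval — the pycnocline.

204–252 m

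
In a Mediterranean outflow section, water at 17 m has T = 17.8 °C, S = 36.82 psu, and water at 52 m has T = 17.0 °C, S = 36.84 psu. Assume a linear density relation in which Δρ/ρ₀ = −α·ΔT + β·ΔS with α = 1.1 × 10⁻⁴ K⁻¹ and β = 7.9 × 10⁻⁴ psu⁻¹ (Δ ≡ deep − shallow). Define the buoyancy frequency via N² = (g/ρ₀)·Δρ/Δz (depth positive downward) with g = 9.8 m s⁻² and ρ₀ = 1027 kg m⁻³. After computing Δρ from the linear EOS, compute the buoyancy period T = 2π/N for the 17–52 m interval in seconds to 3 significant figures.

1.17 × 10³ s

ΔT = -0.8 K, ΔS = +0.02 psu (deep − shallow).
Δρ/ρ₀ = −αΔT + βΔS = 8.80 × 10⁻⁵ + 1.58 × 10⁻⁵ = 1.038 × 10⁻⁴, so Δρ ≈ 0.1066 kg m⁻³.
N² = (g/ρ₀)·Δρ/Δz = g·(Δρ/ρ₀)/Δz = 9.8 × 1.038 × 10⁻⁴ / 35 = 2.9064 × 10⁻⁵ s⁻².
N = √(2.9064 × 10⁻⁵) = 5.3911 × 10⁻³ rad s⁻¹ → T = 2π/N = 1.1655 × 10³ s ≈ 1.17 × 10³ s.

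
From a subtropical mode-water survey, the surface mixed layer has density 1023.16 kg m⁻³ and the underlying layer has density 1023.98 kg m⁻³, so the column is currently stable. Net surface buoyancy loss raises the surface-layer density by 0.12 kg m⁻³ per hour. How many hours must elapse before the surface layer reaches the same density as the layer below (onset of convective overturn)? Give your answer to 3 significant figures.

Density deficit of the surface layer: 1023.98 − 1023.16 = 0.82 kg m⁻³.
Required change = 0.82 / 0.12 = 6.83 hours.

6.83 hours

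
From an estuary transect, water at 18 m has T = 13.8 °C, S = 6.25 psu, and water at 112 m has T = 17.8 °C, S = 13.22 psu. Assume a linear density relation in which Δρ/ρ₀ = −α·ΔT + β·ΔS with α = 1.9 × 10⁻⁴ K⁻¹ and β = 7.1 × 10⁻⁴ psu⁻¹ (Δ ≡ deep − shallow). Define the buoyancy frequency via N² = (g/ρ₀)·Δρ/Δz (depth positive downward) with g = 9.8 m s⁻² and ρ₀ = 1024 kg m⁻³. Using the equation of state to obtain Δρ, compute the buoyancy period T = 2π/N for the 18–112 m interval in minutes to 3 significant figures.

ΔT = +4.0 K, ΔS = +6.97 psu (deep − shallow).
Δρ/ρ₀ = −αΔT + βΔS = -7.60 × 10⁻⁴ + 4.9487 × 10⁻³ = 4.1887 × 10⁻³, so Δρ ≈ 4.289 kg m⁻³.
N² = (g/ρ₀)·Δρ/Δz = g·(Δρ/ρ₀)/Δz = 9.8 × 4.1887 × 10⁻³ / 94 = 4.3669 × 10⁻⁴ s⁻².
N = √(4.3669 × 10⁻⁴) = 0.020897 rad s⁻¹ → T = 2π/N = 300.67 s = 5.0112 min ≈ 5.01 min.

5.01 min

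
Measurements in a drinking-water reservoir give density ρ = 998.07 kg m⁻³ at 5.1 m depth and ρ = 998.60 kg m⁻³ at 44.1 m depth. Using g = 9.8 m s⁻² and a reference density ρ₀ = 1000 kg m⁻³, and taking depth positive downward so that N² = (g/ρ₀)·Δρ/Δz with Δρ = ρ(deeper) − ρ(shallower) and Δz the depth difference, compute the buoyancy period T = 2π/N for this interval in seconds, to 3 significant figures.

Δρ = 998.60 − 998.07 = 0.53 kg m⁻³ over Δz = 44.1 − 5.1 = 39 m.
N² = (9.8/1000) × (0.53/39) = 1.3318 × 10⁻⁴ s⁻².
N = √(1.3318 × 10⁻⁴) = 0.011540 rad s⁻¹, so T = 2π/N = 544.47 s ≈ 544 s.

544 s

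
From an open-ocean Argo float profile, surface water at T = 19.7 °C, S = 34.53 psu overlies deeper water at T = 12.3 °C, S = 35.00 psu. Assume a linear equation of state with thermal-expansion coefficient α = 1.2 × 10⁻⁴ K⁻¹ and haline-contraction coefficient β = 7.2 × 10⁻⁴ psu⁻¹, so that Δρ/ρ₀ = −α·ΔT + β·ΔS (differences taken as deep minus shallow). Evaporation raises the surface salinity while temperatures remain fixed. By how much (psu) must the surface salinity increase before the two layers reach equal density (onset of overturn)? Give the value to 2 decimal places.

Neutral buoyancy requires −α(T_deep − T_surf) + β(S_deep − S_surf′) = 0.
S_surf′ = S_deep − (α/β)·ΔT = 35.00 − (1.2 × 10⁻⁴/7.2 × 10⁻⁴)·(-7.4) = 36.2333 psu.
Increase required: 36.2333 − 34.53 = 1.7033 psu.

1.70 psu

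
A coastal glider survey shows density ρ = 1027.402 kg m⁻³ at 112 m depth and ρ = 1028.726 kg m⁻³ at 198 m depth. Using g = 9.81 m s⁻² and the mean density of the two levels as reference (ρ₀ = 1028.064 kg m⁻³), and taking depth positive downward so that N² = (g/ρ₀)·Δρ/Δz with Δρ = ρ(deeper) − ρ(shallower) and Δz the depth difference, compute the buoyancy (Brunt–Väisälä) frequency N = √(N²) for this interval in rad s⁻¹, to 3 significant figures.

Δρ = 1028.726 − 1027.402 = 1.324 kg m⁻³ over Δz = 198 − 112 = 86 m.
N² = (9.81/1028.064) × (1.324/86) = 1.4691 × 10⁻⁴ s⁻².
N = √(1.4691 × 10⁻⁴) = 0.012121 rad s⁻¹ ≈ 0.0121 rad s⁻¹.

0.0121 rad s⁻¹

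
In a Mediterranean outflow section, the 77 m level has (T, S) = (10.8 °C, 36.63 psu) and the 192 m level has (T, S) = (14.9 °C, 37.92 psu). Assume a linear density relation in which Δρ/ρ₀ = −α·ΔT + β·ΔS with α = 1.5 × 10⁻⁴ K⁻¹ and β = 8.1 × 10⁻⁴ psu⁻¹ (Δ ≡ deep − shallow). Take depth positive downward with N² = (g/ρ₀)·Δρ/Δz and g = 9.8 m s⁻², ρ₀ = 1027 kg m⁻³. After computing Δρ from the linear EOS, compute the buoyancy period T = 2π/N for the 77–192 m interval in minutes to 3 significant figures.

ΔT = +4.1 K, ΔS = +1.29 psu (deep − shallow).
Δρ/ρ₀ = −αΔT + βΔS = -6.15 × 10⁻⁴ + 1.0449 × 10⁻³ = 4.299 × 10⁻⁴, so Δρ ≈ 0.4415 kg m⁻³.
N² = (g/ρ₀)·Δρ/Δz = g·(Δρ/ρ₀)/Δz = 9.8 × 4.299 × 10⁻⁴ / 115 = 3.6635 × 10⁻⁵ s⁻².
N = √(3.6635 × 10⁻⁵) = 6.0527 × 10⁻³ rad s⁻¹ → T = 2π/N = 1.0381 × 10³ s = 17.302 min ≈ 17.3 min.

17.3 min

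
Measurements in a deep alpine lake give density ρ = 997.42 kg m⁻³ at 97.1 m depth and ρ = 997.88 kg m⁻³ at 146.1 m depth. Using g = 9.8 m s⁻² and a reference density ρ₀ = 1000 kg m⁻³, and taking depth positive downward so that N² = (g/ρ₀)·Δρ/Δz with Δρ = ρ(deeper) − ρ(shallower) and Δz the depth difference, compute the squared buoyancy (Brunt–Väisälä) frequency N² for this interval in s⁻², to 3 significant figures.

Δρ = 997.88 − 997.42 = 0.46 kg m⁻³ over Δz = 146.1 − 97.1 = 49 m.
N² = (9.8/1000) × (0.46/49) = 9.2000 × 10⁻⁵ s⁻² ≈ 9.20 × 10⁻⁵ s⁻².

9.20 × 10⁻⁵ s⁻²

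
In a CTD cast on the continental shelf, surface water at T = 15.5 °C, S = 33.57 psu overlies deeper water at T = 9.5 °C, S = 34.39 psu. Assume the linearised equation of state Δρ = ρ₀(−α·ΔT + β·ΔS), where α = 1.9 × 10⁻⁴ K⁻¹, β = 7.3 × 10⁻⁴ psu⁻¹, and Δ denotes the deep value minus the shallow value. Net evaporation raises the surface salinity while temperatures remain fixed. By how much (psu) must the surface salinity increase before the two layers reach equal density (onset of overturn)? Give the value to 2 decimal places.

2.38 psu

Neutral buoyancy requires −α(T_deep − T_surf) + β(S_deep − S_surf′) = 0.
S_surf′ = S_deep − (α/β)·ΔT = 34.39 − (1.9 × 10⁻⁴/7.3 × 10⁻⁴)·(-6.0) = 35.9516 psu.
Increase required: 35.9516 − 33.57 = 2.3816 psu.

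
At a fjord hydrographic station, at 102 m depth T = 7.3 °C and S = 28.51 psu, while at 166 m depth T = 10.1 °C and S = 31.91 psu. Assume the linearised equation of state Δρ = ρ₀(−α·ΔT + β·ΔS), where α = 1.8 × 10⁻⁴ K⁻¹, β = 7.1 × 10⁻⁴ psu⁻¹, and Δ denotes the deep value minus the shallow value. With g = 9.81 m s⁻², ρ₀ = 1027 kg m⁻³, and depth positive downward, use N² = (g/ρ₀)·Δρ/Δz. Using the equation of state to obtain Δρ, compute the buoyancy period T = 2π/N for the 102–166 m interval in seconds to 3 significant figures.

367 s

ΔT = +2.8 K, ΔS = +3.40 psu (deep − shallow).
Δρ/ρ₀ = −αΔT + βΔS = -5.04 × 10⁻⁴ + 2.414 × 10⁻³ = 1.91 × 10⁻³, so Δρ ≈ 1.962 kg m⁻³.
N² = (g/ρ₀)·Δρ/Δz = g·(Δρ/ρ₀)/Δz = 9.81 × 1.91 × 10⁻³ / 64 = 2.9277 × 10⁻⁴ s⁻².
N = √(2.9277 × 10⁻⁴) = 0.017111 rad s⁻¹ → T = 2π/N = 367.20 s ≈ 367 s.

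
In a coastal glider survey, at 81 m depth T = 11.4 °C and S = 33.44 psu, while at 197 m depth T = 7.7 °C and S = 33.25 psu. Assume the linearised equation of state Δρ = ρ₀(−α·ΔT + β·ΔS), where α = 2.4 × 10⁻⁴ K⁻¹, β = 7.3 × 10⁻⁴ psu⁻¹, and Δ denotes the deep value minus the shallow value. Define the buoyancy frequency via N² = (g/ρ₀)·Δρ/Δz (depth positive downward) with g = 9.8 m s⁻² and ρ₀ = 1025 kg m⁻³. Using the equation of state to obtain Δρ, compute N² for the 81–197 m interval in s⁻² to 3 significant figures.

6.33 × 10⁻⁵ s⁻²

ΔT = -3.7 K, ΔS = -0.19 psu (deep − shallow).
Δρ/ρ₀ = −αΔT + βΔS = 8.88 × 10⁻⁴ − 1.387 × 10⁻⁴ = 7.493 × 10⁻⁴, so Δρ ≈ 0.7680 kg m⁻³.
N² = (g/ρ₀)·Δρ/Δz = g·(Δρ/ρ₀)/Δz = 9.8 × 7.493 × 10⁻⁴ / 116 = 6.3303 × 10⁻⁵ s⁻² ≈ 6.33 × 10⁻⁵ s⁻².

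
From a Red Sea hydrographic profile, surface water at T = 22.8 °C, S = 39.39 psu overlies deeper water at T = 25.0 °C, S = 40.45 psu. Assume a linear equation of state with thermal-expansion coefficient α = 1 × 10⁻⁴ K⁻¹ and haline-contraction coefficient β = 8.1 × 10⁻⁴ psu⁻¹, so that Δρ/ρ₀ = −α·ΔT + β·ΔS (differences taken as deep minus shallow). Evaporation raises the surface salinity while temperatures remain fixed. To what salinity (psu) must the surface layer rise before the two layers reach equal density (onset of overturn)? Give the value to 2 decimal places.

Neutral buoyancy requires −α(T_deep − T_surf) + β(S_deep − S_surf′) = 0.
S_surf′ = S_deep − (α/β)·ΔT = 40.45 − (1 × 10⁻⁴/8.1 × 10⁻⁴)·(+2.2) = 40.1784 psu.
Increase required: 40.1784 − 39.39 = 0.7884 psu.

40.18 psu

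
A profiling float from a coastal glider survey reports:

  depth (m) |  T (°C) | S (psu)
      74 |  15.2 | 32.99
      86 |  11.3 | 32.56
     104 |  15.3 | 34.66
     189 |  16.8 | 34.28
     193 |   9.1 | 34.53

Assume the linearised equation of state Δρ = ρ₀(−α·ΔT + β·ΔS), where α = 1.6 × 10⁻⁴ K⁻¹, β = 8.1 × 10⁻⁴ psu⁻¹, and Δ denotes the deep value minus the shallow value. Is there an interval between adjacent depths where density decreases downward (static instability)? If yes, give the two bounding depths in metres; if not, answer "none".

Evaluate Δρ/ρ₀ = −αΔT + βΔS across each adjacent pair:
  74–86 m: −αΔT+βΔS = −(1.6 × 10⁻⁴)(-3.9)+(8.1 × 10⁻⁴)(-0.43) = 2.8 × 10⁻⁴ → stable
  86–104 m: −αΔT+βΔS = −(1.6 × 10⁻⁴)(+4.0)+(8.1 × 10⁻⁴)(+2.10) = 1.1 × 10⁻³ → stable
  104–189 m: −αΔT+βΔS = −(1.6 × 10⁻⁴)(+1.5)+(8.1 × 10⁻⁴)(-0.38) = -5.5 × 10⁻⁴ → UNSTABLE
  189–193 m: −αΔT+βΔS = −(1.6 × 10⁻⁴)(-7.7)+(8.1 × 10⁻⁴)(+0.25) = 1.4 × 10⁻³ → stable
The 104–189 m interval has Δρ < 0: lighter water underlies denser water.

104–189 m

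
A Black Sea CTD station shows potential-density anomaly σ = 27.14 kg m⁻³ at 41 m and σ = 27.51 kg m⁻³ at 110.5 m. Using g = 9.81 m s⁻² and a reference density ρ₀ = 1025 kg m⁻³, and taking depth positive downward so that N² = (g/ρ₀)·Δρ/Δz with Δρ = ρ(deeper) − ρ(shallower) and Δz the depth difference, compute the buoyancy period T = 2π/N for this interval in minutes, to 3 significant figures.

14.7 min

Δρ = 1027.51 − 1027.14 = 0.37 kg m⁻³ over Δz = 110.5 − 41 = 69.5 m.
N² = (9.81/1025) × (0.37/69.5) = 5.0952 × 10⁻⁵ s⁻².
N = √(5.0952 × 10⁻⁵) = 7.1381 × 10⁻³ rad s⁻¹, so T = 2π/N = 880.23 s = 14.671 min ≈ 14.7 min.
A positive N² confirms static stability across the interval.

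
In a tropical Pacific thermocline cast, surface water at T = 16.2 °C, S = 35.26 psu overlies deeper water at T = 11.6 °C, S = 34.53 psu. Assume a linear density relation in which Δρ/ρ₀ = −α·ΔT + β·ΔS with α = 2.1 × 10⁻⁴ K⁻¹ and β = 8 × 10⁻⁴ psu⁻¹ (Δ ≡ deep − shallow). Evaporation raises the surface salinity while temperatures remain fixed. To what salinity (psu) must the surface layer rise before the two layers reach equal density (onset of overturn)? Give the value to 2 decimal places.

Neutral buoyancy requires −α(T_deep − T_surf) + β(S_deep − S_surf′) = 0.
S_surf′ = S_deep − (α/β)·ΔT = 34.53 − (2.1 × 10⁻⁴/8 × 10⁻⁴)·(-4.6) = 35.7375 psu.
Increase required: 35.7375 − 35.26 = 0.4775 psu.

35.74 psu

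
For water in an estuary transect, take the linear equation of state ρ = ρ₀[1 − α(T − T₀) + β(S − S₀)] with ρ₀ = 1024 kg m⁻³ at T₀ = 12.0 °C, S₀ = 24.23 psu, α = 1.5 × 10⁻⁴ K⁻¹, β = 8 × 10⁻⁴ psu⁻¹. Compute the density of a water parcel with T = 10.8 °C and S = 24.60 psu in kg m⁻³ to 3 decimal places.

1024.487 kg m⁻³

T − T₀ = -1.2 K, S − S₀ = +0.37 psu.
Bracket = 1 − α·(-1.2) + β·(+0.37) = 1 + (4.76 × 10⁻⁴) = 1.0004760.
ρ = 1024 × 1.0004760 = 1024.487 kg m⁻³.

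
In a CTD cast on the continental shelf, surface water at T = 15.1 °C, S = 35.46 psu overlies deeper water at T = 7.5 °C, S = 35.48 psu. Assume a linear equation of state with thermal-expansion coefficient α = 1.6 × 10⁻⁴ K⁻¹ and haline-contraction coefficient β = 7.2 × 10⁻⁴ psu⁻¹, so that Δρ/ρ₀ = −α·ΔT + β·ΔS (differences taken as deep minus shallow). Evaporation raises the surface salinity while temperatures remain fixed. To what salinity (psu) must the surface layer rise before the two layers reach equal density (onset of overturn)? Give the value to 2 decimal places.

Neutral buoyancy requires −α(T_deep − T_surf) + β(S_deep − S_surf′) = 0.
S_surf′ = S_deep − (α/β)·ΔT = 35.48 − (1.6 × 10⁻⁴/7.2 × 10⁻⁴)·(-7.6) = 37.1689 psu.
Increase required: 37.1689 − 35.46 = 1.7089 psu.

37.17 psu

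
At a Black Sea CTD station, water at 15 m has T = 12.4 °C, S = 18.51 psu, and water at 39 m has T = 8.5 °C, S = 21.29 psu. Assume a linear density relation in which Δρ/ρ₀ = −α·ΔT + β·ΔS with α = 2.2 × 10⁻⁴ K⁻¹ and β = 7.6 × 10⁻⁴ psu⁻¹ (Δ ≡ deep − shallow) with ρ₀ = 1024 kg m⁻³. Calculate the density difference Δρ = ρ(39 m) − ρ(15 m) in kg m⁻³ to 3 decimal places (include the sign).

ΔT = -3.9 K, ΔS = +2.78 psu (deep − shallow).
Δρ/ρ₀ = −(2.2 × 10⁻⁴)(-3.9) + (7.6 × 10⁻⁴)(+2.78) = 2.9708 × 10⁻³.
Δρ = 1024 × (2.9708 × 10⁻³) = +3.042 kg m⁻³.
Positive Δρ: denser below, stable.

+3.042 kg m⁻³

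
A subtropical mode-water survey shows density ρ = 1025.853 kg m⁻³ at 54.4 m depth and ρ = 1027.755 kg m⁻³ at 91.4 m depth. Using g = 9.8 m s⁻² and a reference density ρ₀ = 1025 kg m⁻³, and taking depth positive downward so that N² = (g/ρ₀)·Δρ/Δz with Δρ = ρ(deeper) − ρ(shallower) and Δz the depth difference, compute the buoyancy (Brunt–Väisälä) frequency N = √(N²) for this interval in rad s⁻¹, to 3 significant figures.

Δρ = 1027.755 − 1025.853 = 1.902 kg m⁻³ over Δz = 91.4 − 54.4 = 37 m.
N² = (9.8/1025) × (1.902/37) = 4.9149 × 10⁻⁴ s⁻².
N = √(4.9149 × 10⁻⁴) = 0.022170 rad s⁻¹ ≈ 0.0222 rad s⁻¹.
N² > 0, so the interval is statically stable.

0.0222 rad s⁻¹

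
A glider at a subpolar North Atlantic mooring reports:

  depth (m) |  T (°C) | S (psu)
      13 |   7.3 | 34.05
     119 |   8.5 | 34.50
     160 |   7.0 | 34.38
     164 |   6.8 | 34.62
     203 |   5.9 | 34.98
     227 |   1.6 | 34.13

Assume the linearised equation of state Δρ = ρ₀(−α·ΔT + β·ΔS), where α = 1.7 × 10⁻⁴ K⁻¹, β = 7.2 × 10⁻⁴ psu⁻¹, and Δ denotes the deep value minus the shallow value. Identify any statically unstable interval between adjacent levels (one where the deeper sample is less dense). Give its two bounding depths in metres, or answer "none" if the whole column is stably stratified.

none

Evaluate Δρ/ρ₀ = −αΔT + βΔS across each adjacent pair:
  13–119 m: −αΔT+βΔS = −(1.7 × 10⁻⁴)(+1.2)+(7.2 × 10⁻⁴)(+0.45) = 1.2 × 10⁻⁴ → stable
  119–160 m: −αΔT+βΔS = −(1.7 × 10⁻⁴)(-1.5)+(7.2 × 10⁻⁴)(-0.12) = 1.7 × 10⁻⁴ → stable
  160–164 m: −αΔT+βΔS = −(1.7 × 10⁻⁴)(-0.2)+(7.2 × 10⁻⁴)(+0.24) = 2.1 × 10⁻⁴ → stable
  164–203 m: −αΔT+βΔS = −(1.7 × 10⁻⁴)(-0.9)+(7.2 × 10⁻⁴)(+0.36) = 4.1 × 10⁻⁴ → stable
  203–227 m: −αΔT+βΔS = −(1.7 × 10⁻⁴)(-4.3)+(7.2 × 10⁻⁴)(-0.85) = 1.2 × 10⁻⁴ → stable
Every interval has Δρ > 0: the column is stably stratified throughout.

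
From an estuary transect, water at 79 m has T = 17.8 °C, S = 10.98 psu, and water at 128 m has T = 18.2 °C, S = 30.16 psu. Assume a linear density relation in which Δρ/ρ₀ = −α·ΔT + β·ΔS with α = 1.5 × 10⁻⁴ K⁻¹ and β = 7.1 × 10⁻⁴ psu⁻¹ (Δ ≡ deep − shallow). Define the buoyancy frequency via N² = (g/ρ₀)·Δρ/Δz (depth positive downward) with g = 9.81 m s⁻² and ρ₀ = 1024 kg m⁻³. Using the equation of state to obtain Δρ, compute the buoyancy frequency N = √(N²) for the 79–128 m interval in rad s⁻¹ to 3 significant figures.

ΔT = +0.4 K, ΔS = +19.18 psu (deep − shallow).
Δρ/ρ₀ = −αΔT + βΔS = -6.00 × 10⁻⁵ + 0.0136178 = 0.0135578, so Δρ ≈ 13.88 kg m⁻³.
N² = (g/ρ₀)·Δρ/Δz = g·(Δρ/ρ₀)/Δz = 9.81 × 0.0135578 / 49 = 2.7143 × 10⁻³ s⁻².
N = √(2.7143 × 10⁻³) = 0.052099 rad s⁻¹ ≈ 0.0521 rad s⁻¹.

0.0521 rad s⁻¹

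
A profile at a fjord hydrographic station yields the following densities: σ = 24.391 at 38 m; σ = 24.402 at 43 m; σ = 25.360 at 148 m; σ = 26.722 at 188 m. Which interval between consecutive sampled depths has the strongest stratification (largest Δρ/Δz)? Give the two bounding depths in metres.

148–188 m

Compute the density gradient over each adjacent pair:
  38–43 m: Δρ/Δz = 0.011/5 = 2.2 × 10⁻³ kg m⁻⁴
  43–148 m: Δρ/Δz = 0.958/105 = 9.1 × 10⁻³ kg m⁻⁴
  148–188 m: Δρ/Δz = 1.362/40 = 0.034 kg m⁻⁴
The largest gradient is in the 148–188 m interval — the pycnocline.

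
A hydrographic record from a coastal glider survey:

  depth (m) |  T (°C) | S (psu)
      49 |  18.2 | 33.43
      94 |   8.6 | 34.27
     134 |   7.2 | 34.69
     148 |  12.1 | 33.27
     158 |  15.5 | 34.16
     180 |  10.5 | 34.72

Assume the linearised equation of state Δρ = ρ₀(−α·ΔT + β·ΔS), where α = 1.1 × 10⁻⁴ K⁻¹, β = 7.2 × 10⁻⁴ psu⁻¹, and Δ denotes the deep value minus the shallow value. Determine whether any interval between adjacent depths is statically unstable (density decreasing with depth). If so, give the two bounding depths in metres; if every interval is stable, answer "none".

Evaluate Δρ/ρ₀ = −αΔT + βΔS across each adjacent pair:
  49–94 m: −αΔT+βΔS = −(1.1 × 10⁻⁴)(-9.6)+(7.2 × 10⁻⁴)(+0.84) = 1.7 × 10⁻³ → stable
  94–134 m: −αΔT+βΔS = −(1.1 × 10⁻⁴)(-1.4)+(7.2 × 10⁻⁴)(+0.42) = 4.6 × 10⁻⁴ → stable
  134–148 m: −αΔT+βΔS = −(1.1 × 10⁻⁴)(+4.9)+(7.2 × 10⁻⁴)(-1.42) = -1.6 × 10⁻³ → UNSTABLE
  148–158 m: −αΔT+βΔS = −(1.1 × 10⁻⁴)(+3.4)+(7.2 × 10⁻⁴)(+0.89) = 2.7 × 10⁻⁴ → stable
  158–180 m: −αΔT+βΔS = −(1.1 × 10⁻⁴)(-5.0)+(7.2 × 10⁻⁴)(+0.56) = 9.5 × 10⁻⁴ → stable
The 134–148 m interval has Δρ < 0: lighter water underlies denser water.

134–148 m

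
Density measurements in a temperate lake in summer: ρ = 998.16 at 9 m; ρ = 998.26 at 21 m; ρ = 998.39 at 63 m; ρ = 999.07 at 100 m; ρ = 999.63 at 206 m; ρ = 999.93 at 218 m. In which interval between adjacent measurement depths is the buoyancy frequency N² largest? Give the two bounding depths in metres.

206–218 m

Compute the density gradient over each adjacent pair:
  9–21 m: Δρ/Δz = 0.10/12 = 8.3 × 10⁻³ kg m⁻⁴
  21–63 m: Δρ/Δz = 0.13/42 = 3.1 × 10⁻³ kg m⁻⁴
  63–100 m: Δρ/Δz = 0.68/37 = 0.018 kg m⁻⁴
  100–206 m: Δρ/Δz = 0.56/106 = 5.3 × 10⁻³ kg m⁻⁴
  206–218 m: Δρ/Δz = 0.30/12 = 0.025 kg m⁻⁴
The largest gradient is in the 206–218 m interval — the pycnocline.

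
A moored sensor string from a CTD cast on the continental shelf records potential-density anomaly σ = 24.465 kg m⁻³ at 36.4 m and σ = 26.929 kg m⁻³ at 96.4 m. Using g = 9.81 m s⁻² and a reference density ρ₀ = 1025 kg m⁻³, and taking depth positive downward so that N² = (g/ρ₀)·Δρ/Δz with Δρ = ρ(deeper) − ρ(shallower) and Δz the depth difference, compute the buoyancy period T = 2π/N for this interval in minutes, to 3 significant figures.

5.28 min

Δρ = 1026.929 − 1024.465 = 2.464 kg m⁻³ over Δz = 96.4 − 36.4 = 60 m.
N² = (9.81/1025) × (2.464/60) = 3.9304 × 10⁻⁴ s⁻².
N = √(3.9304 × 10⁻⁴) = 0.019825 rad s⁻¹, so T = 2π/N = 316.93 s = 5.2822 min ≈ 5.28 min.
A positive N² confirms static stability across the interval.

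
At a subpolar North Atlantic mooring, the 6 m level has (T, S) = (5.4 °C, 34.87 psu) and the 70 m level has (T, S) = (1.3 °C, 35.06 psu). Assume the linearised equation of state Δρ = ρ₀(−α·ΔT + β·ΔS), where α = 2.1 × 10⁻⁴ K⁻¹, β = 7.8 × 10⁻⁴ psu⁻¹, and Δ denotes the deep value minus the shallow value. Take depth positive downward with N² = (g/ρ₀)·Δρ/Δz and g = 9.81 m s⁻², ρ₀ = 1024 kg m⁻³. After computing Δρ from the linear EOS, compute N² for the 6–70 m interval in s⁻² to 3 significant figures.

ΔT = -4.1 K, ΔS = +0.19 psu (deep − shallow).
Δρ/ρ₀ = −αΔT + βΔS = 8.61 × 10⁻⁴ + 1.482 × 10⁻⁴ = 1.0092 × 10⁻³, so Δρ ≈ 1.033 kg m⁻³.
N² = (g/ρ₀)·Δρ/Δz = g·(Δρ/ρ₀)/Δz = 9.81 × 1.0092 × 10⁻³ / 64 = 1.5469 × 10⁻⁴ s⁻² ≈ 1.55 × 10⁻⁴ s⁻².

1.55 × 10⁻⁴ s⁻²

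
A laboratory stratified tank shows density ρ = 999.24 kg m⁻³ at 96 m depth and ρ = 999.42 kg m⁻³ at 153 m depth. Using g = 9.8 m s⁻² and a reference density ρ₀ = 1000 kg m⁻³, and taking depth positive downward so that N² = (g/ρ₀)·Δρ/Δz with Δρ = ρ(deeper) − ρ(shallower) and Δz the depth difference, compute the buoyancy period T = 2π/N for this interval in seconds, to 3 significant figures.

Δρ = 999.42 − 999.24 = 0.18 kg m⁻³ over Δz = 153 − 96 = 57 m.
N² = (9.8/1000) × (0.18/57) = 3.0947 × 10⁻⁵ s⁻².
N = √(3.0947 × 10⁻⁵) = 5.5630 × 10⁻³ rad s⁻¹, so T = 2π/N = 1.1295 × 10³ s ≈ 1.13 × 10³ s.

1.13 × 10³ s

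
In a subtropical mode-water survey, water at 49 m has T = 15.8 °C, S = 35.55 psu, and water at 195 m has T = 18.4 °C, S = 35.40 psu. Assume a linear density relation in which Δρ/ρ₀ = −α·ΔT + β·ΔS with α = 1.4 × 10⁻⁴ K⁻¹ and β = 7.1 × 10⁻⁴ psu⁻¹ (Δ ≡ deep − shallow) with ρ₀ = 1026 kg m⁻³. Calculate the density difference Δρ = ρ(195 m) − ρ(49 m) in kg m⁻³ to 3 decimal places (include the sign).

-0.483 kg m⁻³

ΔT = +2.6 K, ΔS = -0.15 psu (deep − shallow).
Δρ/ρ₀ = −(1.4 × 10⁻⁴)(+2.6) + (7.1 × 10⁻⁴)(-0.15) = -4.705 × 10⁻⁴.
Δρ = 1026 × (-4.705 × 10⁻⁴) = -0.483 kg m⁻³.
Negative Δρ: lighter below, statically unstable.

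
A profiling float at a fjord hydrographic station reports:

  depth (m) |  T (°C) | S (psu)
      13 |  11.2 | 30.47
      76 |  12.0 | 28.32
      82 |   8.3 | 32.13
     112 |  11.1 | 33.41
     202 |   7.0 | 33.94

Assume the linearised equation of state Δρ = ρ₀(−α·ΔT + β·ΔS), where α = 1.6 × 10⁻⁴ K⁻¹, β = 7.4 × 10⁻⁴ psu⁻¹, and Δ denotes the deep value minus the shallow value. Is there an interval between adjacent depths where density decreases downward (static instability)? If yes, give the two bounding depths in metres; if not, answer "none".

13–76 m

Evaluate Δρ/ρ₀ = −αΔT + βΔS across each adjacent pair:
  13–76 m: −αΔT+βΔS = −(1.6 × 10⁻⁴)(+0.8)+(7.4 × 10⁻⁴)(-2.15) = -1.7 × 10⁻³ → UNSTABLE
  76–82 m: −αΔT+βΔS = −(1.6 × 10⁻⁴)(-3.7)+(7.4 × 10⁻⁴)(+3.81) = 3.4 × 10⁻³ → stable
  82–112 m: −αΔT+βΔS = −(1.6 × 10⁻⁴)(+2.8)+(7.4 × 10⁻⁴)(+1.28) = 5.0 × 10⁻⁴ → stable
  112–202 m: −αΔT+βΔS = −(1.6 × 10⁻⁴)(-4.1)+(7.4 × 10⁻⁴)(+0.53) = 1.0 × 10⁻³ → stable
The 13–76 m interval has Δρ < 0: lighter water underlies denser water.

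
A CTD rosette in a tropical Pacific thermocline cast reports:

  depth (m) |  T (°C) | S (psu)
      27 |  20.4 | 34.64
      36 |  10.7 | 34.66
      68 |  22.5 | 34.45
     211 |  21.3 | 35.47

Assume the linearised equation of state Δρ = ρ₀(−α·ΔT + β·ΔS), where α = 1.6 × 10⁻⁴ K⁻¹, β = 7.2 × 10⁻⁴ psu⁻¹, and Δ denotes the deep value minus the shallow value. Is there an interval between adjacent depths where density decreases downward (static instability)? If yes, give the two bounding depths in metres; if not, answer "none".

36–68 m

Evaluate Δρ/ρ₀ = −αΔT + βΔS across each adjacent pair:
  27–36 m: −αΔT+βΔS = −(1.6 × 10⁻⁴)(-9.7)+(7.2 × 10⁻⁴)(+0.02) = 1.6 × 10⁻³ → stable
  36–68 m: −αΔT+βΔS = −(1.6 × 10⁻⁴)(+11.8)+(7.2 × 10⁻⁴)(-0.21) = -2.0 × 10⁻³ → UNSTABLE
  68–211 m: −αΔT+βΔS = −(1.6 × 10⁻⁴)(-1.2)+(7.2 × 10⁻⁴)(+1.02) = 9.3 × 10⁻⁴ → stable
The 36–68 m interval has Δρ < 0: lighter water underlies denser water.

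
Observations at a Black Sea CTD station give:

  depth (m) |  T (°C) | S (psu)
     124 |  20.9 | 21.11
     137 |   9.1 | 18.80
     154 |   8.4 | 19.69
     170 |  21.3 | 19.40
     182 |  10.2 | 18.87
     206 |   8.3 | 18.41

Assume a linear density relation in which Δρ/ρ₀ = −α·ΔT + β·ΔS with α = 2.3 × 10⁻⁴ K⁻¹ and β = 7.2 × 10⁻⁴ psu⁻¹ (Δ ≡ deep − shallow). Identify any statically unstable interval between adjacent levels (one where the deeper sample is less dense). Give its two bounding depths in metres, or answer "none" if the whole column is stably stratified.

154–170 m

Evaluate Δρ/ρ₀ = −αΔT + βΔS across each adjacent pair:
  124–137 m: −αΔT+βΔS = −(2.3 × 10⁻⁴)(-11.8)+(7.2 × 10⁻⁴)(-2.31) = 1.1 × 10⁻³ → stable
  137–154 m: −αΔT+βΔS = −(2.3 × 10⁻⁴)(-0.7)+(7.2 × 10⁻⁴)(+0.89) = 8.0 × 10⁻⁴ → stable
  154–170 m: −αΔT+βΔS = −(2.3 × 10⁻⁴)(+12.9)+(7.2 × 10⁻⁴)(-0.29) = -3.2 × 10⁻³ → UNSTABLE
  170–182 m: −αΔT+βΔS = −(2.3 × 10⁻⁴)(-11.1)+(7.2 × 10⁻⁴)(-0.53) = 2.2 × 10⁻³ → stable
  182–206 m: −αΔT+βΔS = −(2.3 × 10⁻⁴)(-1.9)+(7.2 × 10⁻⁴)(-0.46) = 1.1 × 10⁻⁴ → stable
The 154–170 m interval has Δρ < 0: lighter water underlies denser water.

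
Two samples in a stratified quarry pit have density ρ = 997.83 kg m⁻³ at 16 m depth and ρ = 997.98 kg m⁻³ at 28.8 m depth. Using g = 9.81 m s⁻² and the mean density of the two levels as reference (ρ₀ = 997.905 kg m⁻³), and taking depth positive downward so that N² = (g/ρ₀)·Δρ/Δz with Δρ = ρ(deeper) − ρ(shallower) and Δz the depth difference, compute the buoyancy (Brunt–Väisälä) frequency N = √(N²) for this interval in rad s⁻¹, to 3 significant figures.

0.0107 rad s⁻¹

Δρ = 997.98 − 997.83 = 0.15 kg m⁻³ over Δz = 28.8 − 16 = 12.8 m.
N² = (9.81/997.905) × (0.15/12.8) = 1.1520 × 10⁻⁴ s⁻².
N = √(1.1520 × 10⁻⁴) = 0.010733 rad s⁻¹ ≈ 0.0107 rad s⁻¹.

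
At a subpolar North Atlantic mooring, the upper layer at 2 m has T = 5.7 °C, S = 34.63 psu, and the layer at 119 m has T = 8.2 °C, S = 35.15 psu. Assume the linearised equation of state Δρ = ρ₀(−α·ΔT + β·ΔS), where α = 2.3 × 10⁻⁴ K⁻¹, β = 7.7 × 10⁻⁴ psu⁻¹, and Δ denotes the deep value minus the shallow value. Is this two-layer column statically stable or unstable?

unstable

ΔT = 8.2 − 5.7 = +2.5 K and ΔS = 35.15 − 34.63 = +0.52 psu (deep − shallow).
−αΔT = -5.75 × 10⁻⁴; βΔS = 4.004 × 10⁻⁴; sum Δρ/ρ₀ = -1.746 × 10⁻⁴.
Δρ/ρ₀ < 0, so Δρ < 0: deeper water is lighter → statically unstable; the column would overturn.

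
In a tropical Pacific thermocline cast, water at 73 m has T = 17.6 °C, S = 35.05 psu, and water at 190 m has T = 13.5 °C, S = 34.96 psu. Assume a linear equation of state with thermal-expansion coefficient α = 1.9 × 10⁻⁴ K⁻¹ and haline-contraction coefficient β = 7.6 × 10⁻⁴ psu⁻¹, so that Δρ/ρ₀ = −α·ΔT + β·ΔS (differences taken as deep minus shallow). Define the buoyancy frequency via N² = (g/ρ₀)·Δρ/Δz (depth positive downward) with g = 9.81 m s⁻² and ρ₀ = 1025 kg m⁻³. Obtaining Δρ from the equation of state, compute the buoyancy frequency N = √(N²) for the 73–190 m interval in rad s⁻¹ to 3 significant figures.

ΔT = -4.1 K, ΔS = -0.09 psu (deep − shallow).
Δρ/ρ₀ = −αΔT + βΔS = 7.79 × 10⁻⁴ − 6.84 × 10⁻⁵ = 7.106 × 10⁻⁴, so Δρ ≈ 0.7284 kg m⁻³.
N² = (g/ρ₀)·Δρ/Δz = g·(Δρ/ρ₀)/Δz = 9.81 × 7.106 × 10⁻⁴ / 117 = 5.9581 × 10⁻⁵ s⁻².
N = √(5.9581 × 10⁻⁵) = 7.7189 × 10⁻³ rad s⁻¹ ≈ 7.72 × 10⁻³ rad s⁻¹.

7.72 × 10⁻³ rad s⁻¹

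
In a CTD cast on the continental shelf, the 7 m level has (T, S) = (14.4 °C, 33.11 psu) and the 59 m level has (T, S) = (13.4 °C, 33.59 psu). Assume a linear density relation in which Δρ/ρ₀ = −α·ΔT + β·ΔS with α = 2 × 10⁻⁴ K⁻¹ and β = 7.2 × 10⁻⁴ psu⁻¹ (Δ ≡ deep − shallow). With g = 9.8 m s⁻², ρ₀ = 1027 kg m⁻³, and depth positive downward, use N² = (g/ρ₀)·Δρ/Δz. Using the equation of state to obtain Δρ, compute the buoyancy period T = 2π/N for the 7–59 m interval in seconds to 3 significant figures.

620 s

ΔT = -1.0 K, ΔS = +0.48 psu (deep − shallow).
Δρ/ρ₀ = −αΔT + βΔS = 2.00 × 10⁻⁴ + 3.456 × 10⁻⁴ = 5.456 × 10⁻⁴, so Δρ ≈ 0.5603 kg m⁻³.
N² = (g/ρ₀)·Δρ/Δz = g·(Δρ/ρ₀)/Δz = 9.8 × 5.456 × 10⁻⁴ / 52 = 1.0282 × 10⁻⁴ s⁻².
N = √(1.0282 × 10⁻⁴) = 0.010140 rad s⁻¹ → T = 2π/N = 619.64 s ≈ 620 s.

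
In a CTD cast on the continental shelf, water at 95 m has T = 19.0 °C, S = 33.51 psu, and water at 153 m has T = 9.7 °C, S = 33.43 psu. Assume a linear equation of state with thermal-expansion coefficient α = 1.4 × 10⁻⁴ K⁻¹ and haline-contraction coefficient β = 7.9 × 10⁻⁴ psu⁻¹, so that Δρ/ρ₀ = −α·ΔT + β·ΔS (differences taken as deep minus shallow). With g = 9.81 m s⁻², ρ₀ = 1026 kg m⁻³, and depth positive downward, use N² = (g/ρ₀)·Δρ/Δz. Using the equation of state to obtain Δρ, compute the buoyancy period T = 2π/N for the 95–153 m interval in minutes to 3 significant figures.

ΔT = -9.3 K, ΔS = -0.08 psu (deep − shallow).
Δρ/ρ₀ = −αΔT + βΔS = 1.302 × 10⁻³ − 6.32 × 10⁻⁵ = 1.2388 × 10⁻³, so Δρ ≈ 1.271 kg m⁻³.
N² = (g/ρ₀)·Δρ/Δz = g·(Δρ/ρ₀)/Δz = 9.81 × 1.2388 × 10⁻³ / 58 = 2.0953 × 10⁻⁴ s⁻².
N = √(2.0953 × 10⁻⁴) = 0.014475 rad s⁻¹ → T = 2π/N = 434.07 s = 7.2345 min ≈ 7.23 min.

7.23 min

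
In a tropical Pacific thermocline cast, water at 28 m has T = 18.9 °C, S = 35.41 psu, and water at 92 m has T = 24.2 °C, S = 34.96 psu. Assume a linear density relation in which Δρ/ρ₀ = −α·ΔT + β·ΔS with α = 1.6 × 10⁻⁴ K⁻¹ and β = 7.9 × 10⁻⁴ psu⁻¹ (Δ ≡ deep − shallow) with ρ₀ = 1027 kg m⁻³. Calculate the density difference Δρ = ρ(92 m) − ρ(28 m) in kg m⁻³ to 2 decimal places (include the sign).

-1.24 kg m⁻³

ΔT = +5.3 K, ΔS = -0.45 psu (deep − shallow).
Δρ/ρ₀ = −(1.6 × 10⁻⁴)(+5.3) + (7.9 × 10⁻⁴)(-0.45) = -1.2035 × 10⁻³.
Δρ = 1027 × (-1.2035 × 10⁻³) = -1.24 kg m⁻³.
Negative Δρ: lighter below, statically unstable.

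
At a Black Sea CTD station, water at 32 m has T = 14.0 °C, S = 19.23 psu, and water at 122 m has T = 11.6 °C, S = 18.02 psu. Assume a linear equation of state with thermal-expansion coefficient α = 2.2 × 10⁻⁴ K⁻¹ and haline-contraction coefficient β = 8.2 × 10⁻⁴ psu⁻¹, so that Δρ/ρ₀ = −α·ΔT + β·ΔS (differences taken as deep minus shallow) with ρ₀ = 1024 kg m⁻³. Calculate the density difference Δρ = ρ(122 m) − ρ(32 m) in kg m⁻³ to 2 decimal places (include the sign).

ΔT = -2.4 K, ΔS = -1.21 psu (deep − shallow).
Δρ/ρ₀ = −(2.2 × 10⁻⁴)(-2.4) + (8.2 × 10⁻⁴)(-1.21) = -4.642 × 10⁻⁴.
Δρ = 1024 × (-4.642 × 10⁻⁴) = -0.48 kg m⁻³.
Negative Δρ: lighter below, statically unstable.

-0.48 kg m⁻³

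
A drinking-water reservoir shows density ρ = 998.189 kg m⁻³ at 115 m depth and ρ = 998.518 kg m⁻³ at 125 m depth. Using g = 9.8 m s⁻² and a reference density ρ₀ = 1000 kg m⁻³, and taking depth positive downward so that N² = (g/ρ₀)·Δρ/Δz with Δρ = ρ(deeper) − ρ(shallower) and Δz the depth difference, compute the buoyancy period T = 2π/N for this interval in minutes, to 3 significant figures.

5.83 min

Δρ = 998.518 − 998.189 = 0.329 kg m⁻³ over Δz = 125 − 115 = 10 m.
N² = (9.8/1000) × (0.329/10) = 3.2242 × 10⁻⁴ s⁻².
N = √(3.2242 × 10⁻⁴) = 0.017956 rad s⁻¹, so T = 2π/N = 349.92 s = 5.8320 min ≈ 5.83 min.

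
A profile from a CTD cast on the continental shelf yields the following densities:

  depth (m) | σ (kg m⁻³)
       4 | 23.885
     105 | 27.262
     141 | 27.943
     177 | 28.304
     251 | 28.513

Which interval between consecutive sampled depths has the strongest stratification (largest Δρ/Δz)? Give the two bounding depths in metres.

Compute the density gradient over each adjacent pair:
  4–105 m: Δρ/Δz = 3.377/101 = 0.033 kg m⁻⁴
  105–141 m: Δρ/Δz = 0.681/36 = 0.019 kg m⁻⁴
  141–177 m: Δρ/Δz = 0.361/36 = 0.010 kg m⁻⁴
  177–251 m: Δρ/Δz = 0.209/74 = 2.8 × 10⁻³ kg m⁻⁴
The largest gradient is in the 4–105 m interval — the pycnocline.

4–105 m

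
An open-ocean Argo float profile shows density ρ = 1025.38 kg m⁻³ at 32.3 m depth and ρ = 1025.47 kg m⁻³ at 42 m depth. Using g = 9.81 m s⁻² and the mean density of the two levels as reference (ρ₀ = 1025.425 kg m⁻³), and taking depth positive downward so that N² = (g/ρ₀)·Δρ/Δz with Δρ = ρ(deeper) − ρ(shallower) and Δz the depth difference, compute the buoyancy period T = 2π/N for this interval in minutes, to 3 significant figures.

Δρ = 1025.47 − 1025.38 = 0.09 kg m⁻³ over Δz = 42 − 32.3 = 9.7 m.
N² = (9.81/1025.425) × (0.09/9.7) = 8.8764 × 10⁻⁵ s⁻².
N = √(8.8764 × 10⁻⁵) = 9.4215 × 10⁻³ rad s⁻¹, so T = 2π/N = 666.90 s = 11.115 min ≈ 11.1 min.

11.1 min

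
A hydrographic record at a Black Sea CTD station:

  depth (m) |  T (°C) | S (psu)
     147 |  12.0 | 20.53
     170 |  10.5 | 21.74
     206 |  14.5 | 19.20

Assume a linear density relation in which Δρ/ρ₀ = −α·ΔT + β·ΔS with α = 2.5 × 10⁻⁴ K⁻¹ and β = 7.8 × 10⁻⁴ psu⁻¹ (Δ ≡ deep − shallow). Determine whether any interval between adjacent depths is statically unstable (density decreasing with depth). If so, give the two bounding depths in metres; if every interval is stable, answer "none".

170–206 m

Evaluate Δρ/ρ₀ = −αΔT + βΔS across each adjacent pair:
  147–170 m: −αΔT+βΔS = −(2.5 × 10⁻⁴)(-1.5)+(7.8 × 10⁻⁴)(+1.21) = 1.3 × 10⁻³ → stable
  170–206 m: −αΔT+βΔS = −(2.5 × 10⁻⁴)(+4.0)+(7.8 × 10⁻⁴)(-2.54) = -3.0 × 10⁻³ → UNSTABLE
The 170–206 m interval has Δρ < 0: lighter water underlies denser water.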